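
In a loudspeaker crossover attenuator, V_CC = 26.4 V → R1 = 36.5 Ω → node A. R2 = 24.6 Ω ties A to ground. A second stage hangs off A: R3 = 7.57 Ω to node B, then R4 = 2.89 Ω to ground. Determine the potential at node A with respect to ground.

V_A ≈ 4.42 V

Looking into the second stage from A: R3 + R4 = 10.46 Ω appears in parallel with R2.
R2 ‖ (R3+R4) = 7.339 Ω.
V_A = 26.4 × 7.339/(36.5 + 7.339) = 4.420 V.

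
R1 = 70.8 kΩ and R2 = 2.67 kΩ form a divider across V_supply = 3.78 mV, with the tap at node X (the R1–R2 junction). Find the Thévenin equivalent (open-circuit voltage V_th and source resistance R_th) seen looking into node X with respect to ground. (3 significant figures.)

V_th ≈ 0.137 mV, R_th ≈ 2.57 kΩ

With X open, the divider is unloaded: V_th = 3.78 × 2.67/73.47 = 0.1374 mV.
Looking into X with the source shorted: R_th = R1·R2/(R1+R2) = 70.80 × 2.67/73.47 = 2.573 kΩ.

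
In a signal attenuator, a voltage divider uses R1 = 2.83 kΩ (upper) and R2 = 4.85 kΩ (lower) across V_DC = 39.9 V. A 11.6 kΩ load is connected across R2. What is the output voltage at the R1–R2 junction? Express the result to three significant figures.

First combine the lower leg with the load: R2 ‖ R_L = 3.420 kΩ.
Voltage divider with the loaded lower leg: V_out = 39.9 × 3.420/(2.83 + 3.420) = 39.9 × 0.5472 = 21.83 V.
(Unloaded it would be 25.2 V; the load pulls it down.)

V_out ≈ 21.8 V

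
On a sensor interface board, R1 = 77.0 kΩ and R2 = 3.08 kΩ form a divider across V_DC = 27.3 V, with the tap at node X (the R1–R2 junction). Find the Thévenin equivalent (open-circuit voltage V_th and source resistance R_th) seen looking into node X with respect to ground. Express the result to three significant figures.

V_th ≈ 1.05 V, R_th ≈ 2.96 kΩ

Open-circuit (no load on X): V_th = V_DC · R2/(R1 + R2) = 27.3 × 3.08/(77.00 + 3.08) = 1.050 V.
Zeroing V_DC shorts the top of R1 to ground, so R_th = R1 ‖ R2 = 2.962 kΩ.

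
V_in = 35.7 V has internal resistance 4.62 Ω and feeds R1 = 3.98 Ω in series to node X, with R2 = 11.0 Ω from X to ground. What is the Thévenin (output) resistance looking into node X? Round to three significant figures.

R_th ≈ 4.83 Ω

R1' = 4.62 + 3.98 = 8.600 Ω (source resistance + R1).
With V_in suppressed (replaced by a short), R_th = R1' ‖ R2 = (8.600 × 11.0)/(8.600 + 11.0) = 4.827 Ω.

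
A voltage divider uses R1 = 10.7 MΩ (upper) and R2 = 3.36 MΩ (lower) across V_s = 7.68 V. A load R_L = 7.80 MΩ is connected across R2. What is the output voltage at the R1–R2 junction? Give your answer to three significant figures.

R2 ‖ R_L = (3.36 × 7.80)/(3.36 + 7.80) = 2.348 MΩ.
Voltage divider with the loaded lower leg: V_out = 7.68 × 2.348/(10.7 + 2.348) = 7.68 × 0.1800 = 1.382 V.

V_out ≈ 1.38 V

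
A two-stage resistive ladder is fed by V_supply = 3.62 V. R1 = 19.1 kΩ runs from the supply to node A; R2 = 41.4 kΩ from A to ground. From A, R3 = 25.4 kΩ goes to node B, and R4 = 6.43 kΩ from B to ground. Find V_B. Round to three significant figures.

V_B ≈ 0.355 V

Node A sees R2 in parallel with the series input of stage 2, R3 + R4 = 31.83 kΩ.
Effective lower resistance at A: R2 ‖ 31.83 = 17.99 kΩ.
V_A = 3.62 × 17.99/(19.1 + 17.99) = 1.756 V.
Then the unloaded second divider: V_B = V_A × R4/(R3+R4) = 1.756 × 0.2020 = 0.3547 V.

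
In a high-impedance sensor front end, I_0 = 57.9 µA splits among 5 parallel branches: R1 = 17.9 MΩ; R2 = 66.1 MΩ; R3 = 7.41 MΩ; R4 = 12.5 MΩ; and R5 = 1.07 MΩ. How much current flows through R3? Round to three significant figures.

I ≈ 6.40 µA

Conductances: ΣG = 1/17.9 + 1/66.1 + 1/7.41 + 1/12.5 + 1/1.07 = 1.221 (1/MΩ).
Current divider: I(R3) = I_0 · G_k/ΣG = 57.9 × (0.1350/1.221) = 57.9 × 0.1106 = 6.402 µA.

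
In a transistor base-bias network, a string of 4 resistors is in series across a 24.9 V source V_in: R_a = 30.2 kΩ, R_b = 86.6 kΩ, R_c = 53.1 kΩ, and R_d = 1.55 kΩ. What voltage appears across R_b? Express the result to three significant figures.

Series total: ΣR = 30.2 + 86.6 + 53.1 + 1.55 = 171.4 kΩ.
V = V_in · R/ΣR = 24.9 × 0.5051 = 12.58 V.

V ≈ 12.6 V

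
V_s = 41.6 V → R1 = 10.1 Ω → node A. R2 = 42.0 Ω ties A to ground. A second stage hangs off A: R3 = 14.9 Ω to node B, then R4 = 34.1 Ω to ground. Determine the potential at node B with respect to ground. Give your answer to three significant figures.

V_B ≈ 20.0 V

The second stage (R3 + R4 = 49.00 Ω) loads node A in parallel with R2.
R2 ‖ (R3+R4) = 22.62 Ω.
V_A = 41.6 × 22.62/(10.1 + 22.62) = 28.76 V.
V_B = V_A × 0.6959 = 20.01 V.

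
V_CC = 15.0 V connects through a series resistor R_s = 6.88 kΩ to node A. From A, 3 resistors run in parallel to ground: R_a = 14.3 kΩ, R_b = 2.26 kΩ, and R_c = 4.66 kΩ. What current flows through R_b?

Combine the parallel branches: R_p = (1/14.3 + 1/2.26 + 1/4.66)⁻¹ = 1.376 kΩ.
Node voltage V_A = V_CC · R_p/(R_s + R_p) = 15.0 × 0.1666 = 2.499 V.
Branch current I = V_A/R_b = 2.499/2.26 = 1.106 mA.

I ≈ 1.11 mA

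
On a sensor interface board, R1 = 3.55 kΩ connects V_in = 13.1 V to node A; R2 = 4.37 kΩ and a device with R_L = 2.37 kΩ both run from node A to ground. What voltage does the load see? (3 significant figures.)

First combine the lower leg with the load: R2 ‖ R_L = 1.537 kΩ.
Voltage divider with the loaded lower leg: V_out = 13.1 × 1.537/(3.55 + 1.537) = 13.1 × 0.3021 = 3.957 V.

V_out ≈ 3.96 V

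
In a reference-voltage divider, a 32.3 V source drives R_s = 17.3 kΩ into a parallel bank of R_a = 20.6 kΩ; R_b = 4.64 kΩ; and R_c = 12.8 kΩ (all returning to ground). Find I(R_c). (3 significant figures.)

I ≈ 0.365 mA

Equivalent of the parallel group: R_p = 2.922 kΩ.
V_A by voltage divider: V_A = 32.3 × 2.922/(17.3 + 2.922) = 4.668 V.
I(R_c) = V_A / R_c = 4.668/12.8 = 0.3647 mA.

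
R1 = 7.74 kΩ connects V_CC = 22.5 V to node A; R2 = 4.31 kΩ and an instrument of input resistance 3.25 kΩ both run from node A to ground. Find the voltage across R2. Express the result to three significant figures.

First combine the lower leg with the load: R2 ‖ R_L = 1.853 kΩ.
Now apply the divider: V_out = 22.5 × 0.1931 = 4.346 V.

V_out ≈ 4.35 V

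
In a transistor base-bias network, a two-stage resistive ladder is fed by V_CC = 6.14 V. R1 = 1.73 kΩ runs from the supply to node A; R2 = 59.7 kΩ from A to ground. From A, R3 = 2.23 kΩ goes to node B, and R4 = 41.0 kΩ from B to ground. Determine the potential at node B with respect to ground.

Node A sees R2 in parallel with the series input of stage 2, R3 + R4 = 43.23 kΩ.
R2 ‖ (R3+R4) = 25.07 kΩ.
First divider: V_A = V_CC · 25.07/(1.73 + 25.07) = 5.744 V.
Then the unloaded second divider: V_B = V_A × R4/(R3+R4) = 5.744 × 0.9484 = 5.447 V.

V_B ≈ 5.45 V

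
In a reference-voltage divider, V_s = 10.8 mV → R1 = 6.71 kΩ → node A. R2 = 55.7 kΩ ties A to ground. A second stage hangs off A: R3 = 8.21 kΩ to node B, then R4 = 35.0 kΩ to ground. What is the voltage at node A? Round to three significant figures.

Looking into the second stage from A: R3 + R4 = 43.21 kΩ appears in parallel with R2.
R2 ‖ (R3+R4) = 24.33 kΩ.
First divider: V_A = V_s · 24.33/(6.71 + 24.33) = 8.466 mV.

V_A ≈ 8.47 mV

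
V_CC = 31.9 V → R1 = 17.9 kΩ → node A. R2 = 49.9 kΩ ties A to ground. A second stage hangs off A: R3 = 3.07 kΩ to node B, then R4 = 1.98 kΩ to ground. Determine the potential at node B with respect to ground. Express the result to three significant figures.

V_B ≈ 2.55 V

Node A sees R2 in parallel with the series input of stage 2, R3 + R4 = 5.050 kΩ.
Effective lower resistance at A: R2 ‖ 5.050 = 4.586 kΩ.
So V_A = 31.9 × 0.2039 = 6.506 V.
V_B = V_A × 0.3921 = 2.551 V.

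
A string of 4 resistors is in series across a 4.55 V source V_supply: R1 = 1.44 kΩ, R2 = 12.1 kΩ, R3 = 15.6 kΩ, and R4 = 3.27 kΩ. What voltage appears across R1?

V ≈ 0.202 V

ΣR = 1.44 + 12.1 + 15.6 + 3.27 = 32.41 kΩ.
V = V_supply · R/ΣR = 4.55 × 0.04443 = 0.2022 V.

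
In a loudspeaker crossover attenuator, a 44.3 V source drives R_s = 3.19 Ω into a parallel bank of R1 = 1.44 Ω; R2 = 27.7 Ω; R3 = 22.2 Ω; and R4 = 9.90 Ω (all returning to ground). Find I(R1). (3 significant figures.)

I ≈ 8.10 A

Parallel bank: R_p = 1/(1/1.44 + 1/27.7 + 1/22.2 + 1/9.90) = 1.141 Ω.
V_A = 44.3 × 1.141/4.331 = 11.67 V.
Branch current I = V_A/R1 = 11.67/1.44 = 8.104 A.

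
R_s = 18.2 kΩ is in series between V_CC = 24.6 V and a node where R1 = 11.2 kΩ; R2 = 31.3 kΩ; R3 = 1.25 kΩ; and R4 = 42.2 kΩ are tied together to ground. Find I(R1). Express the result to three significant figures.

Parallel bank: R_p = 1/(1/11.2 + 1/31.3 + 1/1.25 + 1/42.2) = 1.058 kΩ.
Node voltage V_A = V_CC · R_p/(R_s + R_p) = 24.6 × 0.05495 = 1.352 V.
I(R1) = V_A / R1 = 1.352/11.2 = 0.1207 mA.

I ≈ 0.121 mA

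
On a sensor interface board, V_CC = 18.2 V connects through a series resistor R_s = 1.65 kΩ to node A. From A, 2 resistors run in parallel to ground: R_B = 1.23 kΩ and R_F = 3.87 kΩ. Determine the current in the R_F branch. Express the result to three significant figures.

Combine the parallel branches: R_p = (1/1.23 + 1/3.87)⁻¹ = 0.9334 kΩ.
V_A = 18.2 × 0.9334/2.583 = 6.576 V.
Branch current I = V_A/R_F = 6.576/3.87 = 1.699 mA.

I ≈ 1.70 mA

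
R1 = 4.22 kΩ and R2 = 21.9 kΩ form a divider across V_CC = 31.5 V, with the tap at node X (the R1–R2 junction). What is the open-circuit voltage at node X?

V_th is the unloaded tap voltage: V_CC · R2/(R1+R2) = 31.5 × 0.8384 = 26.41 V.

V_th ≈ 26.4 V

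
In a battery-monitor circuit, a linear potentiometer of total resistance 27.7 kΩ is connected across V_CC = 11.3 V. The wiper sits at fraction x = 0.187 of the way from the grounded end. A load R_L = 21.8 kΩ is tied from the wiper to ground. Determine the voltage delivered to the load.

The pot divides into 22.52 kΩ above the wiper and 5.180 kΩ below.
(x·R_p) ‖ R_L = 4.185 kΩ.
V_out = 11.3 × 4.185/(22.52 + 4.185) = 1.771 V.

V_out ≈ 1.77 V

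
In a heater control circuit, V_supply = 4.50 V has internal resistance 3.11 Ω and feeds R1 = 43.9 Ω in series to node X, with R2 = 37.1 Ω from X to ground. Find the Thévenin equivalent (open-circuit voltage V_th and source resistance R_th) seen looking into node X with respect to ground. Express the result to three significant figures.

V_th ≈ 1.98 V, R_th ≈ 20.7 Ω

R1' = 3.11 + 43.9 = 47.01 Ω (source resistance + R1).
V_th is the unloaded tap voltage: V_supply · R2/(R1'+R2) = 4.50 × 0.4411 = 1.985 V.
Zeroing V_supply shorts the top of R1' to ground, so R_th = R1' ‖ R2 = 20.74 Ω.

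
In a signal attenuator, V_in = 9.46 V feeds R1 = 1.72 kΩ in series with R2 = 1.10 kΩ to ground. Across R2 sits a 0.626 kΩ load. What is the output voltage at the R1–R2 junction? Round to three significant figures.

V_out ≈ 1.78 V

First combine the lower leg with the load: R2 ‖ R_L = 0.3990 kΩ.
Voltage divider with the loaded lower leg: V_out = 9.46 × 0.3990/(1.72 + 0.3990) = 9.46 × 0.1883 = 1.781 V.
(Unloaded it would be 3.69 V; the load pulls it down.)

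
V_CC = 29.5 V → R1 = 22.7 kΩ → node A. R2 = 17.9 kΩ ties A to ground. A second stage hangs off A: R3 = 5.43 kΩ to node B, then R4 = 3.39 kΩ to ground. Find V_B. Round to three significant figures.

V_B ≈ 2.34 V

Looking into the second stage from A: R3 + R4 = 8.820 kΩ appears in parallel with R2.
R2 ‖ (R3+R4) = 5.909 kΩ.
First divider: V_A = V_CC · 5.909/(22.7 + 5.909) = 6.093 V.
Stage 2 is unloaded, so V_B = V_A · R4/(R3+R4) = 6.093 × 3.39/8.820 = 2.342 V.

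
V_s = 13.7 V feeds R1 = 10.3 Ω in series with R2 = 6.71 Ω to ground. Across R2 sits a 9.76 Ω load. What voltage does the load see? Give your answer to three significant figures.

V_out ≈ 3.82 V

R2 ‖ R_L = (6.71 × 9.76)/(6.71 + 9.76) = 3.976 Ω.
Voltage divider with the loaded lower leg: V_out = 13.7 × 3.976/(10.3 + 3.976) = 13.7 × 0.2785 = 3.816 V.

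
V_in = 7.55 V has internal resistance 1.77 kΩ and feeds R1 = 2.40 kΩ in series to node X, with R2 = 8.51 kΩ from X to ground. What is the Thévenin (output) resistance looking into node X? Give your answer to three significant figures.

R_th ≈ 2.80 kΩ

R1' = 1.77 + 2.40 = 4.170 kΩ (source resistance + R1).
Zeroing V_in shorts the top of R1' to ground, so R_th = R1' ‖ R2 = 2.799 kΩ.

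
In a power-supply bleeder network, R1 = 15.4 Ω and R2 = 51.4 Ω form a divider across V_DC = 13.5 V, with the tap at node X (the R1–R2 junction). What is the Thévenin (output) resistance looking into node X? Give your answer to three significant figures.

With V_DC suppressed (replaced by a short), R_th = R1 ‖ R2 = (15.40 × 51.4)/(15.40 + 51.4) = 11.85 Ω.

R_th ≈ 11.8 Ω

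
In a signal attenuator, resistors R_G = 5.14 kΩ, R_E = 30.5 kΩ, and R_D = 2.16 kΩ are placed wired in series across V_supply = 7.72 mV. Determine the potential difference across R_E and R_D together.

V ≈ 6.67 mV

Total series resistance ΣR = 5.14 + 30.5 + 2.16 = 37.80 kΩ.
R_{R_E..R_D} = 30.5 + 2.16 = 32.66 kΩ.
By the voltage-divider rule, V = 7.72 × 32.66/37.80 = 6.670 mV.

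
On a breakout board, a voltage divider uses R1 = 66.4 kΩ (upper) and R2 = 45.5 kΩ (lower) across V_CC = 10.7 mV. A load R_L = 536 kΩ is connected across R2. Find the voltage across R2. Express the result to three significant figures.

R2 ‖ R_L = (45.5 × 536)/(45.5 + 536) = 41.94 kΩ.
Voltage divider with the loaded lower leg: V_out = 10.7 × 41.94/(66.4 + 41.94) = 10.7 × 0.3871 = 4.142 mV.

V_out ≈ 4.14 mV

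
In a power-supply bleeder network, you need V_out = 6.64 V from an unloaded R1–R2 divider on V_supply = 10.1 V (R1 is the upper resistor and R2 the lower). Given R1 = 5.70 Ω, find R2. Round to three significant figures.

R2 ≈ 10.9 Ω

Required fraction k = V_out/V_supply = 0.6574.
So R2 = R1 · V_out/(V_supply − V_out) = 5.70 × 6.64/(10.1 − 6.64) = 5.70 × 1.919 = 10.94 Ω.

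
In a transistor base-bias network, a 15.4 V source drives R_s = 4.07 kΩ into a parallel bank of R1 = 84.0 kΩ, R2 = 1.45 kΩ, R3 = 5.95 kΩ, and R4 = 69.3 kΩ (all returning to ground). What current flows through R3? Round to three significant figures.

Parallel bank: R_p = 1/(1/84.0 + 1/1.45 + 1/5.95 + 1/69.3) = 1.131 kΩ.
V_A by voltage divider: V_A = 15.4 × 1.131/(4.07 + 1.131) = 3.349 V.
Branch current I = V_A/R3 = 3.349/5.95 = 0.5629 mA.
(Equivalently: I_total = 2.961 mA, then current-divider fraction G_k/ΣG = 0.1901.)

I ≈ 0.563 mA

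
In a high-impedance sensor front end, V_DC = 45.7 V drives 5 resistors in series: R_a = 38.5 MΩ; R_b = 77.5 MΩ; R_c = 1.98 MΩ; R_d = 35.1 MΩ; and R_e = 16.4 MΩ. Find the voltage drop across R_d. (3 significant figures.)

ΣR = 38.5 + 77.5 + 1.98 + 35.1 + 16.4 = 169.5 MΩ.
Voltage divider: V = V_DC · (35.10 / 169.5) = 45.7 × 0.2071 = 9.465 V.

V ≈ 9.46 V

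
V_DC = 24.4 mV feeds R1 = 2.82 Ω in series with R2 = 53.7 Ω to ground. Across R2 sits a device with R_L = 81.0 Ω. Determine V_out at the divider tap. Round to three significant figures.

R2 ‖ R_L = (53.7 × 81.0)/(53.7 + 81.0) = 32.29 Ω.
Then V_out = V_DC · R2'/(R1 + R2') = 24.4 × 32.29/35.11 = 22.44 mV.
(Unloaded it would be 23.2 mV; the load pulls it down.)

V_out ≈ 22.4 mV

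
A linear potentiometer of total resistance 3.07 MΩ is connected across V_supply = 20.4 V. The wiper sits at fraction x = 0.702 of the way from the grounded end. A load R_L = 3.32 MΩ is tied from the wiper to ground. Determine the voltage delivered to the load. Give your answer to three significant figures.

V_out ≈ 12.0 V

The pot divides into 0.9149 MΩ above the wiper and 2.155 MΩ below.
R_L loads the lower segment: effective lower R = 1.307 MΩ.
V_out = 20.4 × 1.307/(0.9149 + 1.307) = 12.00 V.
(Unloaded: V_out = x·V_supply = 14.3 V.)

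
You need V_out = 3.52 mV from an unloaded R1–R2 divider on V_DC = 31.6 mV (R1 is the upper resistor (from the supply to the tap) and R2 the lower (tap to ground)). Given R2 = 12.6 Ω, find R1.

V_out/V_DC = R2/(R1+R2) = 0.1114.
So R1 = R2 · (V_DC/V_out − 1) = 12.6 × (31.6/3.52 − 1) = 12.6 × 7.977 = 100.5 Ω.

R1 ≈ 101 Ω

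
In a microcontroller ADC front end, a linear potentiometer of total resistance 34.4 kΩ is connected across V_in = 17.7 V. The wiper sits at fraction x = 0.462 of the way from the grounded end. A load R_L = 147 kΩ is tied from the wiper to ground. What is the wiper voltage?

V_out ≈ 7.73 V

Lower segment x·R_p = 15.89 kΩ; upper segment (1−x)·R_p = 18.51 kΩ.
Lower segment in parallel with the load: 15.89 ‖ 147 = 14.34 kΩ.
V_out = 17.7 × 14.34/(18.51 + 14.34) = 7.728 V.
(Unloaded: V_out = x·V_in = 8.18 V.)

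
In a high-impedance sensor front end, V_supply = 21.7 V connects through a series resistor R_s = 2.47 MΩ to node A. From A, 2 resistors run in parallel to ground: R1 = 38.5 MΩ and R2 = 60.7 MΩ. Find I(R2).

Equivalent of the parallel group: R_p = 23.56 MΩ.
V_A by voltage divider: V_A = 21.7 × 23.56/(2.47 + 23.56) = 19.64 V.
I(R2) = V_A / R2 = 19.64/60.7 = 0.3236 µA.

I ≈ 0.324 µA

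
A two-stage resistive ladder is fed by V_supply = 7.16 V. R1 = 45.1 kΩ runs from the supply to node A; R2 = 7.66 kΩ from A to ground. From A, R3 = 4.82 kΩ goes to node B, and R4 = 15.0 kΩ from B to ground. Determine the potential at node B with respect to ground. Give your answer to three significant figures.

Node A sees R2 in parallel with the series input of stage 2, R3 + R4 = 19.82 kΩ.
Effective lower resistance at A: R2 ‖ 19.82 = 5.525 kΩ.
So V_A = 7.16 × 0.1091 = 0.7814 V.
Stage 2 is unloaded, so V_B = V_A · R4/(R3+R4) = 0.7814 × 15.0/19.82 = 0.5914 V.

V_B ≈ 0.591 V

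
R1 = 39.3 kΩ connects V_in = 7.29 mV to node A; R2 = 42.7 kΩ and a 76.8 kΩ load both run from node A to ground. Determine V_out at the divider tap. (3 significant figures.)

V_out ≈ 3.00 mV

R2 ‖ R_L = (42.7 × 76.8)/(42.7 + 76.8) = 27.44 kΩ.
Now apply the divider: V_out = 7.29 × 0.4112 = 2.997 mV.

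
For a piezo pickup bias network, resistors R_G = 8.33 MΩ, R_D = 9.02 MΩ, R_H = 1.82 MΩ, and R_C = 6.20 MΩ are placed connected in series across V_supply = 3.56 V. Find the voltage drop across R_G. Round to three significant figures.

ΣR = 8.33 + 9.02 + 1.82 + 6.20 = 25.37 MΩ.
V = V_supply · R/ΣR = 3.56 × 0.3283 = 1.169 V.

V ≈ 1.17 V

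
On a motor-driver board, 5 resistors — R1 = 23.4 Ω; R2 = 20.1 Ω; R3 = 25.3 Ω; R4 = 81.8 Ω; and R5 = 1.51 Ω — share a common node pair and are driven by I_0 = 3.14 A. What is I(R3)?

I ≈ 0.154 A

Total conductance ΣG = 1/23.4 + 1/20.1 + 1/25.3 + 1/81.8 + 1/1.51 = 0.8065 (units of 1/Ω).
Current divider: I(R3) = I_0 · G_k/ΣG = 3.14 × (0.03953/0.8065) = 3.14 × 0.04901 = 0.1539 A.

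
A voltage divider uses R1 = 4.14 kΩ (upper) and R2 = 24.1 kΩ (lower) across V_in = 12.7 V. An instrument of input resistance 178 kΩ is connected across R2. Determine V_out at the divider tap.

First combine the lower leg with the load: R2 ‖ R_L = 21.23 kΩ.
Voltage divider with the loaded lower leg: V_out = 12.7 × 21.23/(4.14 + 21.23) = 12.7 × 0.8368 = 10.63 V.
(Unloaded it would be 10.8 V; the load pulls it down.)

V_out ≈ 10.6 V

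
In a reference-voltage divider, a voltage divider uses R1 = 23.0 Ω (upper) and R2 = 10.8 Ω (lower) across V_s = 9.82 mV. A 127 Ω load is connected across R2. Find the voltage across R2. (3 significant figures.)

V_out ≈ 2.97 mV

The load sits in parallel with R2, giving an effective lower resistance R2' = R2·R_L/(R2+R_L) = 9.954 Ω.
Then V_out = V_s · R2'/(R1 + R2') = 9.82 × 9.954/32.95 = 2.966 mV.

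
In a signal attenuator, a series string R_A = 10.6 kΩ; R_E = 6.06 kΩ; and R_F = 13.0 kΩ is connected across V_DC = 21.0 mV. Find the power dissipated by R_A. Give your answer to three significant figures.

Series current I = V_DC/ΣR = 21.0/29.66 = 0.7080 µA.
P = I²R = 0.5013 × 10.6 = 5.314 nW.

P ≈ 5.31 nW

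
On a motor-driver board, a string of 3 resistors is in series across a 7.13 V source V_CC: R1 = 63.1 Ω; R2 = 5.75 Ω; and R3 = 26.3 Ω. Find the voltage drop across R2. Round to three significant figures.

V ≈ 0.431 V

Total series resistance ΣR = 63.1 + 5.75 + 26.3 = 95.15 Ω.
Voltage divider: V = V_CC · (5.750 / 95.15) = 7.13 × 0.06043 = 0.4309 V.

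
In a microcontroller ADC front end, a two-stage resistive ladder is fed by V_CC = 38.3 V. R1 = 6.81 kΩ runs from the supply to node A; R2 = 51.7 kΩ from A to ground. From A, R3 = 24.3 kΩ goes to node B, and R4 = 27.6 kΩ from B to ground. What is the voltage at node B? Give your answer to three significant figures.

V_B ≈ 16.1 V

Looking into the second stage from A: R3 + R4 = 51.90 kΩ appears in parallel with R2.
R2 ‖ (R3+R4) = 25.90 kΩ.
V_A = 38.3 × 25.90/(6.81 + 25.90) = 30.33 V.
V_B = V_A × 0.5318 = 16.13 V.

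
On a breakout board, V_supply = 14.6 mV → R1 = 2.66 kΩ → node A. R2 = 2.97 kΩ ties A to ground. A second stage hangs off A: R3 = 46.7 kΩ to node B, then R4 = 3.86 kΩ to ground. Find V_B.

V_B ≈ 0.572 mV

The second stage (R3 + R4 = 50.56 kΩ) loads node A in parallel with R2.
Effective lower resistance at A: R2 ‖ 50.56 = 2.805 kΩ.
First divider: V_A = V_supply · 2.805/(2.66 + 2.805) = 7.494 mV.
Stage 2 is unloaded, so V_B = V_A · R4/(R3+R4) = 7.494 × 3.86/50.56 = 0.5721 mV.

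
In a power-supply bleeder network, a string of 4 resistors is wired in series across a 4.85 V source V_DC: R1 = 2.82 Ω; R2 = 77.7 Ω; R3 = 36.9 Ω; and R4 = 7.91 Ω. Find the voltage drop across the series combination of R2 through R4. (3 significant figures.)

Series total: ΣR = 2.82 + 77.7 + 36.9 + 7.91 = 125.3 Ω.
R_{R2..R4} = 77.7 + 36.9 + 7.91 = 122.5 Ω.
By the voltage-divider rule, V = 4.85 × 122.5/125.3 = 4.741 V.

V ≈ 4.74 V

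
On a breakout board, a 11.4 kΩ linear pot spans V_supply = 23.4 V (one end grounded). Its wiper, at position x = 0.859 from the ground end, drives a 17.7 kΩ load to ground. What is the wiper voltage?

V_out ≈ 18.6 V

The pot divides into 1.607 kΩ above the wiper and 9.793 kΩ below.
(x·R_p) ‖ R_L = 6.305 kΩ.
V_out = 23.4 × 6.305/(1.607 + 6.305) = 18.65 V.
(Unloaded: V_out = x·V_supply = 20.1 V.)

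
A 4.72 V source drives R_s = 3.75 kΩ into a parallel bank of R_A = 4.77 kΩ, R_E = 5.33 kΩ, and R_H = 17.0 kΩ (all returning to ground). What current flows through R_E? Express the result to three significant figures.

I ≈ 0.327 mA

Parallel bank: R_p = 1/(1/4.77 + 1/5.33 + 1/17.0) = 2.193 kΩ.
V_A = 4.72 × 2.193/5.943 = 1.741 V.
I(R_E) = V_A / R_E = 1.741/5.33 = 0.3267 mA.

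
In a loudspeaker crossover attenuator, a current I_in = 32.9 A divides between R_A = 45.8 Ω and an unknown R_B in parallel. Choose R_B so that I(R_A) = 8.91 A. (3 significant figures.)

R_B ≈ 17.0 Ω

The fraction through R_A equals R_B/(R_A+R_B).
8.91/32.9 = R_B/(R_A + R_B) → R_B = R_A · (0.2708)/(1 − 0.2708) = 45.8 × 0.3714 = 17.01 Ω.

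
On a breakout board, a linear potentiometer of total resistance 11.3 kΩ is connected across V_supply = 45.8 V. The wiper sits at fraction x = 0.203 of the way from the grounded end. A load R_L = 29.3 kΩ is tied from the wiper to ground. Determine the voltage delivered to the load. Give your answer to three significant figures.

Split the track: R_lower = x·R_p = 2.294 kΩ, R_upper = (1−x)·R_p = 9.006 kΩ.
Lower segment in parallel with the load: 2.294 ‖ 29.3 = 2.127 kΩ.
Then V_out = V_supply · 2.127/(9.006 + 2.127) = 8.751 V.

V_out ≈ 8.75 V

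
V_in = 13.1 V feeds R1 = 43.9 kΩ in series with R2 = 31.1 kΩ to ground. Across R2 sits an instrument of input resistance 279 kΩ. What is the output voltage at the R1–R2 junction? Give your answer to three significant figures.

V_out ≈ 5.10 V

R2 ‖ R_L = (31.1 × 279)/(31.1 + 279) = 27.98 kΩ.
Voltage divider with the loaded lower leg: V_out = 13.1 × 27.98/(43.9 + 27.98) = 13.1 × 0.3893 = 5.099 V.
(Unloaded it would be 5.43 V; the load pulls it down.)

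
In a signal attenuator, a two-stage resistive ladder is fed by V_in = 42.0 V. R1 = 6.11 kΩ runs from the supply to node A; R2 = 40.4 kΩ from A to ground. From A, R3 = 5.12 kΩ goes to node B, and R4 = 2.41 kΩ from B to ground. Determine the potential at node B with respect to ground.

The second stage (R3 + R4 = 7.530 kΩ) loads node A in parallel with R2.
R2 ‖ (R3+R4) = 6.347 kΩ.
V_A = 42.0 × 6.347/(6.11 + 6.347) = 21.40 V.
Then the unloaded second divider: V_B = V_A × R4/(R3+R4) = 21.40 × 0.3201 = 6.849 V.

V_B ≈ 6.85 V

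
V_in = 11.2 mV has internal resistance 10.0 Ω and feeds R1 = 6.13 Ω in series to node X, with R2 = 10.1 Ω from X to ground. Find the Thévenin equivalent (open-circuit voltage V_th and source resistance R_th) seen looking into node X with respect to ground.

V_th ≈ 4.31 mV, R_th ≈ 6.21 Ω

R1' = 10.0 + 6.13 = 16.13 Ω (source resistance + R1).
With X open, the divider is unloaded: V_th = 11.2 × 10.1/26.23 = 4.313 mV.
Looking into X with the source shorted: R_th = R1'·R2/(R1'+R2) = 16.13 × 10.1/26.23 = 6.211 Ω.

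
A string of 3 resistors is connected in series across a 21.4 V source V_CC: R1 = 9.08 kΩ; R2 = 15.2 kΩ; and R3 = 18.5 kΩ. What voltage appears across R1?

ΣR = 9.08 + 15.2 + 18.5 = 42.78 kΩ.
Voltage divider: V = V_CC · (9.080 / 42.78) = 21.4 × 0.2122 = 4.542 V.

V ≈ 4.54 V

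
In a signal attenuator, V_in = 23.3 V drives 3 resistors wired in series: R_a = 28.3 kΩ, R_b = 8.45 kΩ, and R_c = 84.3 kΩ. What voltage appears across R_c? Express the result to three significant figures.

V ≈ 16.2 V

Total series resistance ΣR = 28.3 + 8.45 + 84.3 = 121.0 kΩ.
V = V_in · R/ΣR = 23.3 × 0.6964 = 16.23 V.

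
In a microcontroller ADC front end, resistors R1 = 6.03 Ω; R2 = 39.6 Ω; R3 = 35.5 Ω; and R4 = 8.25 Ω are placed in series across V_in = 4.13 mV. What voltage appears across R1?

Series total: ΣR = 6.03 + 39.6 + 35.5 + 8.25 = 89.38 Ω.
V = V_in · R/ΣR = 4.13 × 0.06746 = 0.2786 mV.

V ≈ 0.279 mV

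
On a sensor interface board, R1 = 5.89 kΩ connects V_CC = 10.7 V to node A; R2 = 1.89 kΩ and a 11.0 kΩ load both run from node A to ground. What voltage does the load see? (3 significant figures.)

First combine the lower leg with the load: R2 ‖ R_L = 1.613 kΩ.
Then V_out = V_CC · R2'/(R1 + R2') = 10.7 × 1.613/7.503 = 2.300 V.
(Unloaded it would be 2.60 V; the load pulls it down.)

V_out ≈ 2.30 V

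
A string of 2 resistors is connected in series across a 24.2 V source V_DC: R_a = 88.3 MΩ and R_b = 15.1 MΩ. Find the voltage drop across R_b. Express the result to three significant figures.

Series total: ΣR = 88.3 + 15.1 = 103.4 MΩ.
V = V_DC · R/ΣR = 24.2 × 0.1460 = 3.534 V.

V ≈ 3.53 V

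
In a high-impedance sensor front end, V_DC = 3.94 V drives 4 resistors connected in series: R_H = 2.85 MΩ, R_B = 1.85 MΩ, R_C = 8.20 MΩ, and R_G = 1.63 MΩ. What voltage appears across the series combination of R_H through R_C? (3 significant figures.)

Series total: ΣR = 2.85 + 1.85 + 8.20 + 1.63 = 14.53 MΩ.
R_{R_H..R_C} = 2.85 + 1.85 + 8.20 = 12.90 MΩ.
V = V_DC · R/ΣR = 3.94 × 0.8878 = 3.498 V.

V ≈ 3.50 V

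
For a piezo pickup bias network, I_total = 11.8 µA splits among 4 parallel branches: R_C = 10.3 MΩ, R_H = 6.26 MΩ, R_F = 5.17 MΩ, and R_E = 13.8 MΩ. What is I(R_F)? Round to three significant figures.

I ≈ 4.37 µA

Total conductance ΣG = 1/10.3 + 1/6.26 + 1/5.17 + 1/13.8 = 0.5227 (units of 1/MΩ).
R_F takes the fraction G_k/ΣG = 0.1934/0.5227 = 0.3700, so I = 11.8 × 0.3700 = 4.366 µA.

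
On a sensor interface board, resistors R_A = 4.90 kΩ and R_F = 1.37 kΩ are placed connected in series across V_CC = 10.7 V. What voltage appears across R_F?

Series total: ΣR = 4.90 + 1.37 = 6.270 kΩ.
By the voltage-divider rule, V = 10.7 × 1.370/6.270 = 2.338 V.

V ≈ 2.34 V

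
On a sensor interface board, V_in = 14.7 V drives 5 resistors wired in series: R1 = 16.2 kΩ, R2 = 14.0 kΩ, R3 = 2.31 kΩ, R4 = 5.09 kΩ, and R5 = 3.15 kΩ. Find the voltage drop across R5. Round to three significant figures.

V ≈ 1.14 V

Series total: ΣR = 16.2 + 14.0 + 2.31 + 5.09 + 3.15 = 40.75 kΩ.
V = V_in · R/ΣR = 14.7 × 0.07730 = 1.136 V.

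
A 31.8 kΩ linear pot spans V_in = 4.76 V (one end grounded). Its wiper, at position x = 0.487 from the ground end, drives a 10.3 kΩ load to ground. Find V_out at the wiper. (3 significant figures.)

Split the track: R_lower = x·R_p = 15.49 kΩ, R_upper = (1−x)·R_p = 16.31 kΩ.
R_L loads the lower segment: effective lower R = 6.186 kΩ.
V_out = 4.76 × 6.186/(16.31 + 6.186) = 1.309 V.

V_out ≈ 1.31 V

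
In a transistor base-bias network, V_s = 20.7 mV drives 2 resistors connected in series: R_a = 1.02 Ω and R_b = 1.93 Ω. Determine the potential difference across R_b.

Total series resistance ΣR = 1.02 + 1.93 = 2.950 Ω.
Voltage divider: V = V_s · (1.930 / 2.950) = 20.7 × 0.6542 = 13.54 mV.

V ≈ 13.5 mV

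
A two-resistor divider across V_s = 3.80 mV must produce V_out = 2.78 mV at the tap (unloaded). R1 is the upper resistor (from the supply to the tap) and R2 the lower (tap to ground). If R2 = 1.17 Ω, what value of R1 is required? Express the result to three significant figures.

R1 ≈ 0.429 Ω

Required fraction k = V_out/V_s = 0.7316.
Rearranging, R1 = R2·(1−k)/k = 1.17 × 0.3669 = 0.4293 Ω.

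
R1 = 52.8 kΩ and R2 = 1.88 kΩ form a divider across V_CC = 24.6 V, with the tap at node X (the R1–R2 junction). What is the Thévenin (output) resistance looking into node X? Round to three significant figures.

With V_CC suppressed (replaced by a short), R_th = R1 ‖ R2 = (52.80 × 1.88)/(52.80 + 1.88) = 1.815 kΩ.

R_th ≈ 1.82 kΩ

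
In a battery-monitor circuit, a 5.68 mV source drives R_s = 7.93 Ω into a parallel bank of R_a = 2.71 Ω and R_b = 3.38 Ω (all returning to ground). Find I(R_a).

Equivalent of the parallel group: R_p = 1.504 Ω.
V_A = 5.68 × 1.504/9.434 = 0.9056 mV.
I(R_a) = V_A / R_a = 0.9056/2.71 = 0.3342 mA.
(Check via current divider: I_total = 0.6021 mA; share G_k/ΣG = 0.5550 → same result.)

I ≈ 0.334 mA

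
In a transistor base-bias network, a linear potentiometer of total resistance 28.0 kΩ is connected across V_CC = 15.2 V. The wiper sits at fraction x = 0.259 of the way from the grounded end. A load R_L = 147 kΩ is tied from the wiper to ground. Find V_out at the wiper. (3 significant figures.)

Split the track: R_lower = x·R_p = 7.252 kΩ, R_upper = (1−x)·R_p = 20.75 kΩ.
(x·R_p) ‖ R_L = 6.911 kΩ.
V_out = 15.2 × 6.911/(20.75 + 6.911) = 3.798 V.

V_out ≈ 3.80 V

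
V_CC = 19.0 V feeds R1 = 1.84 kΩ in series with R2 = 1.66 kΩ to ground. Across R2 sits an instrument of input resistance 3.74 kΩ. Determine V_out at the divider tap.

The load sits in parallel with R2, giving an effective lower resistance R2' = R2·R_L/(R2+R_L) = 1.150 kΩ.
Now apply the divider: V_out = 19.0 × 0.3846 = 7.307 V.
(Unloaded it would be 9.01 V; the load pulls it down.)

V_out ≈ 7.31 V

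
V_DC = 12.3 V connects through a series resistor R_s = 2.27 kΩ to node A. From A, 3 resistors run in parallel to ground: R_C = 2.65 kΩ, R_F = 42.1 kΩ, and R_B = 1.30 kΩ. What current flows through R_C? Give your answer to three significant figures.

Parallel bank: R_p = 1/(1/2.65 + 1/42.1 + 1/1.30) = 0.8545 kΩ.
V_A by voltage divider: V_A = 12.3 × 0.8545/(2.27 + 0.8545) = 3.364 V.
Branch current I = V_A/R_C = 3.364/2.65 = 1.269 mA.
(Equivalently: I_total = 3.937 mA, then current-divider fraction G_k/ΣG = 0.3224.)

I ≈ 1.27 mA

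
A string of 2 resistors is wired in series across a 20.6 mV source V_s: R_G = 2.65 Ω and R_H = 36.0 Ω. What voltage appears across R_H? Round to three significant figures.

V ≈ 19.2 mV

Total series resistance ΣR = 2.65 + 36.0 = 38.65 Ω.
V = V_s · R/ΣR = 20.6 × 0.9314 = 19.19 mV.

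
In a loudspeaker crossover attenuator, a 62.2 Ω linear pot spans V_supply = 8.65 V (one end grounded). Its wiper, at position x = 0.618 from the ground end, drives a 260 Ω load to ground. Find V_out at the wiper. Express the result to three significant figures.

V_out ≈ 5.06 V

The pot divides into 23.76 Ω above the wiper and 38.44 Ω below.
(x·R_p) ‖ R_L = 33.49 Ω.
V_out = 8.65 × 33.49/(23.76 + 33.49) = 5.060 V.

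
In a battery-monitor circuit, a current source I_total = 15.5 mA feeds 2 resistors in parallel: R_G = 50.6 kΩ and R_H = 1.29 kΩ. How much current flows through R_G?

I ≈ 0.385 mA

With just two branches, the current splits inversely with resistance.
I(R_G) = 15.5 × 1.29/(50.6 + 1.29) = 15.5 × 0.02486 = 0.3853 mA.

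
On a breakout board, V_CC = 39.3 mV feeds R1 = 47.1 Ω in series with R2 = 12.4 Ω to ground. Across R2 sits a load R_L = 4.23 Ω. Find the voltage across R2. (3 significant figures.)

R2 ‖ R_L = (12.4 × 4.23)/(12.4 + 4.23) = 3.154 Ω.
Then V_out = V_CC · R2'/(R1 + R2') = 39.3 × 3.154/50.25 = 2.467 mV.

V_out ≈ 2.47 mV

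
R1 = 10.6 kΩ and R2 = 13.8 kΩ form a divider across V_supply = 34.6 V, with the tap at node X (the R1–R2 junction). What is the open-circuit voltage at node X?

V_th ≈ 19.6 V

Open-circuit (no load on X): V_th = V_supply · R2/(R1 + R2) = 34.6 × 13.8/(10.60 + 13.8) = 19.57 V.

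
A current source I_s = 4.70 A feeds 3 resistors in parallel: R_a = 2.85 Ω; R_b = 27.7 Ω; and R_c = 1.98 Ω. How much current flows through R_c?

Total conductance ΣG = 1/2.85 + 1/27.7 + 1/1.98 = 0.8920 (units of 1/Ω).
Current divider: I(R_c) = I_s · G_k/ΣG = 4.70 × (0.5051/0.8920) = 4.70 × 0.5662 = 2.661 A.

I ≈ 2.66 A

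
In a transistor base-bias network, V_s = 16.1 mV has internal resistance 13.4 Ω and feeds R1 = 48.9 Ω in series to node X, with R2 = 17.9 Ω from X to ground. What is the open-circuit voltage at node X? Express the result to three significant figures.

R1' = 13.4 + 48.9 = 62.30 Ω (source resistance + R1).
With X open, the divider is unloaded: V_th = 16.1 × 17.9/80.20 = 3.593 mV.

V_th ≈ 3.59 mV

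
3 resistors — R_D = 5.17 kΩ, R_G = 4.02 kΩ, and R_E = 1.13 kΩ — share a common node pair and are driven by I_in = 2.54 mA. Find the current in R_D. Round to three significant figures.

Conductances: ΣG = 1/5.17 + 1/4.02 + 1/1.13 = 1.327 (1/kΩ).
By the current-divider rule, I = I_in · G_k/ΣG = 2.54 × 0.1457 = 0.3702 mA.

I ≈ 0.370 mA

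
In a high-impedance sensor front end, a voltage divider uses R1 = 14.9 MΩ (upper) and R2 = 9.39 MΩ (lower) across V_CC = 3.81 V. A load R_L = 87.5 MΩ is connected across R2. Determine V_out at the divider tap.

V_out ≈ 1.38 V

The load sits in parallel with R2, giving an effective lower resistance R2' = R2·R_L/(R2+R_L) = 8.480 MΩ.
Now apply the divider: V_out = 3.81 × 0.3627 = 1.382 V.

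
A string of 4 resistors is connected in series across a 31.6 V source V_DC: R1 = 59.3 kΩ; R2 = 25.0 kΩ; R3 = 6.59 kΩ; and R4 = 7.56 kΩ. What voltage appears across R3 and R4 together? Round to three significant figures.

Series total: ΣR = 59.3 + 25.0 + 6.59 + 7.56 = 98.45 kΩ.
R_{R3..R4} = 6.59 + 7.56 = 14.15 kΩ.
Voltage divider: V = V_DC · (14.15 / 98.45) = 31.6 × 0.1437 = 4.542 V.

V ≈ 4.54 V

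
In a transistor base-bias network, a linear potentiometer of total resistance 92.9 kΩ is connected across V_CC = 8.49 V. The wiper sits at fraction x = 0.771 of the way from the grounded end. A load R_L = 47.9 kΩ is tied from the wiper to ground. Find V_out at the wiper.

V_out ≈ 4.88 V

Split the track: R_lower = x·R_p = 71.63 kΩ, R_upper = (1−x)·R_p = 21.27 kΩ.
Lower segment in parallel with the load: 71.63 ‖ 47.9 = 28.70 kΩ.
Loaded-divider output: V_out = 8.49 × 0.5743 = 4.876 V.
(Unloaded: V_out = x·V_CC = 6.55 V.)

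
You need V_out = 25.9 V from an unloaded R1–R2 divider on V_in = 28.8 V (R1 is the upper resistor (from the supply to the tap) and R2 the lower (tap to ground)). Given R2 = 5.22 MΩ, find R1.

R1 ≈ 0.584 MΩ

Required fraction k = V_out/V_in = 0.8993.
So R1 = R2 · (V_in/V_out − 1) = 5.22 × (28.8/25.9 − 1) = 5.22 × 0.1120 = 0.5845 MΩ.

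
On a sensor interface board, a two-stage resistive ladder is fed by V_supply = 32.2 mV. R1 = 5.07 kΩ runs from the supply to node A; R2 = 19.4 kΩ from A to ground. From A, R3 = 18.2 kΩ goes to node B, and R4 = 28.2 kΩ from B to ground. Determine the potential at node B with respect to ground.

The second stage (R3 + R4 = 46.40 kΩ) loads node A in parallel with R2.
Effective lower resistance at A: R2 ‖ 46.40 = 13.68 kΩ.
So V_A = 32.2 × 0.7296 = 23.49 mV.
Stage 2 is unloaded, so V_B = V_A · R4/(R3+R4) = 23.49 × 28.2/46.40 = 14.28 mV.

V_B ≈ 14.3 mV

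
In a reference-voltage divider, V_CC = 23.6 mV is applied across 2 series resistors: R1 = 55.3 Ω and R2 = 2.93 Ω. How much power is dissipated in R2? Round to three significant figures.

The common current is I = 23.6/58.23 = 0.4053 mA.
V(R2) = I·R = 1.187 mV; P = V·I = 1.187 × 0.4053 = 0.4813 µW.

P ≈ 0.481 µW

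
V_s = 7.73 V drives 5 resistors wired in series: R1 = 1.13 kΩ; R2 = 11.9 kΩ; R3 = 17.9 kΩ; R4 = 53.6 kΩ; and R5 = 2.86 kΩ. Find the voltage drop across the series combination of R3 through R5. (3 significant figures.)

Series total: ΣR = 1.13 + 11.9 + 17.9 + 53.6 + 2.86 = 87.39 kΩ.
R_{R3..R5} = 17.9 + 53.6 + 2.86 = 74.36 kΩ.
V = V_s · R/ΣR = 7.73 × 0.8509 = 6.577 V.

V ≈ 6.58 V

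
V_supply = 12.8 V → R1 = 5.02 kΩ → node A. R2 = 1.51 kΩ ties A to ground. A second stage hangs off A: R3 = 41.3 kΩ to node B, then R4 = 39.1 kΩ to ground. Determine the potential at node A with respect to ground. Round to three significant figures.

V_A ≈ 2.92 V

Looking into the second stage from A: R3 + R4 = 80.40 kΩ appears in parallel with R2.
R2 ‖ (R3+R4) = 1.482 kΩ.
V_A = 12.8 × 1.482/(5.02 + 1.482) = 2.918 V.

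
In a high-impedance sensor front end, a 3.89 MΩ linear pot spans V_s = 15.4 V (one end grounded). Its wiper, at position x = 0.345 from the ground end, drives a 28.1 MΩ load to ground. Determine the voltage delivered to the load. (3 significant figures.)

V_out ≈ 5.15 V

Split the track: R_lower = x·R_p = 1.342 MΩ, R_upper = (1−x)·R_p = 2.548 MΩ.
(x·R_p) ‖ R_L = 1.281 MΩ.
Loaded-divider output: V_out = 15.4 × 0.3345 = 5.152 V.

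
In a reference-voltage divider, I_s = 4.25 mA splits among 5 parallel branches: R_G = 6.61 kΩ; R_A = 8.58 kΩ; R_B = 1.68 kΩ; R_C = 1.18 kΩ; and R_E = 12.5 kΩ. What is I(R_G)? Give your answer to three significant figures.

Conductances: ΣG = 1/6.61 + 1/8.58 + 1/1.68 + 1/1.18 + 1/12.5 = 1.791 (1/kΩ).
Current divider: I(R_G) = I_s · G_k/ΣG = 4.25 × (0.1513/1.791) = 4.25 × 0.08449 = 0.3591 mA.

I ≈ 0.359 mA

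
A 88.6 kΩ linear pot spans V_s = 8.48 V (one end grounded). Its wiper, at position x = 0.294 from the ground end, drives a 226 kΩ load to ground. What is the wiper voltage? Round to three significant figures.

V_out ≈ 2.31 V

Lower segment x·R_p = 26.05 kΩ; upper segment (1−x)·R_p = 62.55 kΩ.
Lower segment in parallel with the load: 26.05 ‖ 226 = 23.36 kΩ.
Loaded-divider output: V_out = 8.48 × 0.2719 = 2.306 V.
(Unloaded: V_out = x·V_s = 2.49 V.)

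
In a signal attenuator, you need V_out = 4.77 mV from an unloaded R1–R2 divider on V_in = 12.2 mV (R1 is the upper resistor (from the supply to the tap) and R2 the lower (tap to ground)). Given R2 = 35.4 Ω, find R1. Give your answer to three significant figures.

R1 ≈ 55.1 Ω

V_out/V_in = R2/(R1+R2) = 0.3910.
R1 = R2·(1/k − 1) = 35.4 × 1.558 = 55.14 Ω.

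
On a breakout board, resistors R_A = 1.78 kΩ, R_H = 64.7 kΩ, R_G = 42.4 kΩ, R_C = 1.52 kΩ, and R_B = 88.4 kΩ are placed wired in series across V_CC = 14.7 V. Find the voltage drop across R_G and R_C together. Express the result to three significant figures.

Series total: ΣR = 1.78 + 64.7 + 42.4 + 1.52 + 88.4 = 198.8 kΩ.
R_{R_G..R_C} = 42.4 + 1.52 = 43.92 kΩ.
Voltage divider: V = V_CC · (43.92 / 198.8) = 14.7 × 0.2209 = 3.248 V.

V ≈ 3.25 V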